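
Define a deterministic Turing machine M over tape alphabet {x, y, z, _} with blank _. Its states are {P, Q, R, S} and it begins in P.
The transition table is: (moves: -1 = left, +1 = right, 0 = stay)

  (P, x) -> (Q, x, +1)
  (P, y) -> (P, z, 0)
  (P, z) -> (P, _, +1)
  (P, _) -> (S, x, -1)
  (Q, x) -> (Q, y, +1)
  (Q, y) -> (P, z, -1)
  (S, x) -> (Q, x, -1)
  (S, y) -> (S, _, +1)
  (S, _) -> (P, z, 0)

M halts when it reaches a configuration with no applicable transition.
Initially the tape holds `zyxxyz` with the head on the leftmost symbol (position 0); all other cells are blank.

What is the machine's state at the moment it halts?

Q

P | [z]yxxyz__   read z → write _, move +1, go to P
P | _[y]xxyz__   read y → write z, move 0, go to P
P | _[z]xxyz__   read z → write _, move +1, go to P
P | __[x]xyz__   read x → write x, move +1, go to Q
Q | __x[x]yz__   read x → write y, move +1, go to Q
Q | __xy[y]z__   read y → write z, move -1, go to P
P | __x[y]zz__   read y → write z, move 0, go to P
P | __x[z]zz__   read z → write _, move +1, go to P
P | __x_[z]z__   read z → write _, move +1, go to P
P | __x__[z]__   read z → write _, move +1, go to P
P | __x___[_]_   read _ → write x, move -1, go to S
S | __x__[_]x_   read _ → write z, move 0, go to P
P | __x__[z]x_   read z → write _, move +1, go to P
P | __x___[x]_   read x → write x, move +1, go to Q
Q | __x___x[_]
No transition is defined for (Q, _); M halts in state Q.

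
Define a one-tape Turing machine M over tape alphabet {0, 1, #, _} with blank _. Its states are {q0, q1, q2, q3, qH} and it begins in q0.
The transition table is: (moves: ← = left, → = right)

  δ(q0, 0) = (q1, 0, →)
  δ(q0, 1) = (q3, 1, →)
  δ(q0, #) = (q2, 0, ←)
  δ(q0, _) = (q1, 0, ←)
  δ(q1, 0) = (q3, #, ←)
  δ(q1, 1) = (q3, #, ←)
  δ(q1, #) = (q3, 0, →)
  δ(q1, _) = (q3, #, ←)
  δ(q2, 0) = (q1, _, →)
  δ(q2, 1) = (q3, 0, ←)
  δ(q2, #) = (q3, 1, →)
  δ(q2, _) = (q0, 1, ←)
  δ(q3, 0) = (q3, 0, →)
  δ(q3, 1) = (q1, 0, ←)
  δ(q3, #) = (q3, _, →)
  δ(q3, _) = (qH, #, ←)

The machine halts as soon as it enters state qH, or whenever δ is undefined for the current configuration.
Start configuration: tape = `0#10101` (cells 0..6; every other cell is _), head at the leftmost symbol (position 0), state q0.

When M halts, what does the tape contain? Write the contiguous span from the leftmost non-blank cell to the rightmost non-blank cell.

q0 | [0]#10101_   read 0 → write 0, move →, go to q1
q1 | 0[#]10101_   read # → write 0, move →, go to q3
q3 | 00[1]0101_   read 1 → write 0, move ←, go to q1
q1 | 0[0]00101_   read 0 → write #, move ←, go to q3
q3 | [0]#00101_   read 0 → write 0, move →, go to q3
q3 | 0[#]00101_   read # → write _, move →, go to q3
q3 | 0_[0]0101_   read 0 → write 0, move →, go to q3
q3 | 0_0[0]101_   read 0 → write 0, move →, go to q3
q3 | 0_00[1]01_   read 1 → write 0, move ←, go to q1
q1 | 0_0[0]001_   read 0 → write #, move ←, go to q3
q3 | 0_[0]#001_   read 0 → write 0, move →, go to q3
q3 | 0_0[#]001_   read # → write _, move →, go to q3
q3 | 0_0_[0]01_   read 0 → write 0, move →, go to q3
q3 | 0_0_0[0]1_   read 0 → write 0, move →, go to q3
q3 | 0_0_00[1]_   read 1 → write 0, move ←, go to q1
q1 | 0_0_0[0]0_   read 0 → write #, move ←, go to q3
q3 | 0_0_[0]#0_   read 0 → write 0, move →, go to q3
q3 | 0_0_0[#]0_   read # → write _, move →, go to q3
q3 | 0_0_0_[0]_   read 0 → write 0, move →, go to q3
q3 | 0_0_0_0[_]   read _ → write #, move ←, go to qH
qH | 0_0_0_[0]#
The non-blank tape span at halt is 0_0_0_0#.

0_0_0_0#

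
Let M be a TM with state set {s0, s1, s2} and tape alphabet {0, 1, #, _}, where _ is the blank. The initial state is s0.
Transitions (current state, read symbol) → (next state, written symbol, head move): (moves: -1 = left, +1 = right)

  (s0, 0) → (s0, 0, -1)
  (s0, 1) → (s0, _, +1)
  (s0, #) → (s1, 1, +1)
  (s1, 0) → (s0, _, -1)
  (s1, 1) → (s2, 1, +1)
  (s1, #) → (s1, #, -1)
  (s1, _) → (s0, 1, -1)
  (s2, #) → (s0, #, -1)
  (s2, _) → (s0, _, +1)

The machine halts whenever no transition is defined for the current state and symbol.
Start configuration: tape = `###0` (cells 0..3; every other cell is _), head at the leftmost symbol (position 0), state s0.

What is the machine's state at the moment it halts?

state=s0 head=0 tape=[#]##0   (s0,#)→(s1,1,+1)
state=s1 head=1 tape=1[#]#0   (s1,#)→(s1,#,-1)
state=s1 head=0 tape=[1]##0   (s1,1)→(s2,1,+1)
state=s2 head=1 tape=1[#]#0   (s2,#)→(s0,#,-1)
state=s0 head=0 tape=[1]##0   (s0,1)→(s0,_,+1)
state=s0 head=1 tape=_[#]#0   (s0,#)→(s1,1,+1)
state=s1 head=2 tape=_1[#]0   (s1,#)→(s1,#,-1)
state=s1 head=1 tape=_[1]#0   (s1,1)→(s2,1,+1)
state=s2 head=2 tape=_1[#]0   (s2,#)→(s0,#,-1)
state=s0 head=1 tape=_[1]#0   (s0,1)→(s0,_,+1)
state=s0 head=2 tape=__[#]0   (s0,#)→(s1,1,+1)
state=s1 head=3 tape=__1[0]   (s1,0)→(s0,_,-1)
state=s0 head=2 tape=__[1]_   (s0,1)→(s0,_,+1)
state=s0 head=3 tape=___[_]
No transition is defined for (s0, _); M halts in state s0.

s0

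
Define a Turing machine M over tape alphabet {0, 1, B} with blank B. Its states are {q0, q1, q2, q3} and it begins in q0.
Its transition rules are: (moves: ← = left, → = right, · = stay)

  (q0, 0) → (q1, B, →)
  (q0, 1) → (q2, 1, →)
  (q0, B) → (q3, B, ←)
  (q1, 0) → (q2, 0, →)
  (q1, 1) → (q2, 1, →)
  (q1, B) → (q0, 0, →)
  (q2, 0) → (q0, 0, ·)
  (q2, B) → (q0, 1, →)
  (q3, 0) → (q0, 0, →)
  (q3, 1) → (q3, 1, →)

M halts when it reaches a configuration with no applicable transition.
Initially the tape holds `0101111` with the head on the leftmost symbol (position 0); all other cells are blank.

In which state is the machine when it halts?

q2

q0 | [0]101111   read 0 → write B, move →, go to q1
q1 | B[1]01111   read 1 → write 1, move →, go to q2
q2 | B1[0]1111   read 0 → write 0, move ·, go to q0
q0 | B1[0]1111   read 0 → write B, move →, go to q1
q1 | B1B[1]111   read 1 → write 1, move →, go to q2
q2 | B1B1[1]11
No transition is defined for (q2, 1); M halts in state q2.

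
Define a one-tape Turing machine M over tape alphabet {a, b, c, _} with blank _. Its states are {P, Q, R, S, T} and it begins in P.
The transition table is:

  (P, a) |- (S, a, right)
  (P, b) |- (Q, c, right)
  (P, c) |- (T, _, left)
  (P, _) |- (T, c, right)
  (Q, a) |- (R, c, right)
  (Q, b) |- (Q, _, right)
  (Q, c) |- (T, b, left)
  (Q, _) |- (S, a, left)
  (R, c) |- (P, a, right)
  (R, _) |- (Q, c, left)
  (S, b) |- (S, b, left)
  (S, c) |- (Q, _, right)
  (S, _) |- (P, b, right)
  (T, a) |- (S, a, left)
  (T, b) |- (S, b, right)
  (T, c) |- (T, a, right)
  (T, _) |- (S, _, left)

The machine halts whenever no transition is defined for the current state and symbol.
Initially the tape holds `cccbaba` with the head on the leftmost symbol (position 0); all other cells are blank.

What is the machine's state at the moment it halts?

S

P | __[c]ccbaba   read c → write _, move left, go to T
T | _[_]_ccbaba   read _ → write _, move left, go to S
S | [_]__ccbaba   read _ → write b, move right, go to P
P | b[_]_ccbaba   read _ → write c, move right, go to T
T | bc[_]ccbaba   read _ → write _, move left, go to S
S | b[c]_ccbaba   read c → write _, move right, go to Q
Q | b_[_]ccbaba   read _ → write a, move left, go to S
S | b[_]accbaba   read _ → write b, move right, go to P
P | bb[a]ccbaba   read a → write a, move right, go to S
S | bba[c]cbaba   read c → write _, move right, go to Q
Q | bba_[c]baba   read c → write b, move left, go to T
T | bba[_]bbaba   read _ → write _, move left, go to S
S | bb[a]_bbaba
No transition is defined for (S, a); M halts in state S.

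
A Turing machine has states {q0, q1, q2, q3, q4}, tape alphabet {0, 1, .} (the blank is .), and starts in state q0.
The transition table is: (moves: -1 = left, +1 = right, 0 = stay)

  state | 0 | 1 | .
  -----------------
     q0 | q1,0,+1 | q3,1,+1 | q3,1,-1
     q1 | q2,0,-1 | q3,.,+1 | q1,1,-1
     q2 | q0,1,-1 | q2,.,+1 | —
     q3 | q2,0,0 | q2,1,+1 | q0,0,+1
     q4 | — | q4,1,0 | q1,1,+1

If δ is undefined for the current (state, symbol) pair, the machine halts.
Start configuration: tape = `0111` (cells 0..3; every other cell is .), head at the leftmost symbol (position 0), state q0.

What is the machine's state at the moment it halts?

q0 | [0]111.   read 0 → write 0, move +1, go to q1
q1 | 0[1]11.   read 1 → write ., move +1, go to q3
q3 | 0.[1]1.   read 1 → write 1, move +1, go to q2
q2 | 0.1[1].   read 1 → write ., move +1, go to q2
q2 | 0.1.[.]
No transition is defined for (q2, .); M halts in state q2.

q2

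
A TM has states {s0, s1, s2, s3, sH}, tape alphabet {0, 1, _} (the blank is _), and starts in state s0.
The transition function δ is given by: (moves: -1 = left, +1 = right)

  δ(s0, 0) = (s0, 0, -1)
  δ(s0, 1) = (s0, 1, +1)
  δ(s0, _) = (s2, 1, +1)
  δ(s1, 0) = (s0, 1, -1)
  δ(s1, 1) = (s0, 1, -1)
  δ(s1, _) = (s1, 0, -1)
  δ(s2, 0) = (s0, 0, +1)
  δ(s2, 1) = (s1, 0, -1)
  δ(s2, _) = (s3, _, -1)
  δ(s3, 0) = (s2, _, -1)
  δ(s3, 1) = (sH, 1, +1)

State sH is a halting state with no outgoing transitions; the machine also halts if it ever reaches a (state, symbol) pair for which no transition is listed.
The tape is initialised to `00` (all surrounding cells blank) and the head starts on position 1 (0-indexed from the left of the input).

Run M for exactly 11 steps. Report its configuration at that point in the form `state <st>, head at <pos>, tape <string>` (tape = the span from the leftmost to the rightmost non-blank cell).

state s0, head at 0, tape 100

state=s0 head=1 tape=_0[0]   (s0,0)→(s0,0,-1)
state=s0 head=0 tape=_[0]0   (s0,0)→(s0,0,-1)
state=s0 head=-1 tape=[_]00   (s0,_)→(s2,1,+1)
state=s2 head=0 tape=1[0]0   (s2,0)→(s0,0,+1)
state=s0 head=1 tape=10[0]   (s0,0)→(s0,0,-1)
state=s0 head=0 tape=1[0]0   (s0,0)→(s0,0,-1)
state=s0 head=-1 tape=[1]00   (s0,1)→(s0,1,+1)
state=s0 head=0 tape=1[0]0   (s0,0)→(s0,0,-1)
state=s0 head=-1 tape=[1]00   (s0,1)→(s0,1,+1)
state=s0 head=0 tape=1[0]0   (s0,0)→(s0,0,-1)
state=s0 head=-1 tape=[1]00   (s0,1)→(s0,1,+1)
state=s0 head=0 tape=1[0]0
After 11 steps: state s0, head at 0, tape 100.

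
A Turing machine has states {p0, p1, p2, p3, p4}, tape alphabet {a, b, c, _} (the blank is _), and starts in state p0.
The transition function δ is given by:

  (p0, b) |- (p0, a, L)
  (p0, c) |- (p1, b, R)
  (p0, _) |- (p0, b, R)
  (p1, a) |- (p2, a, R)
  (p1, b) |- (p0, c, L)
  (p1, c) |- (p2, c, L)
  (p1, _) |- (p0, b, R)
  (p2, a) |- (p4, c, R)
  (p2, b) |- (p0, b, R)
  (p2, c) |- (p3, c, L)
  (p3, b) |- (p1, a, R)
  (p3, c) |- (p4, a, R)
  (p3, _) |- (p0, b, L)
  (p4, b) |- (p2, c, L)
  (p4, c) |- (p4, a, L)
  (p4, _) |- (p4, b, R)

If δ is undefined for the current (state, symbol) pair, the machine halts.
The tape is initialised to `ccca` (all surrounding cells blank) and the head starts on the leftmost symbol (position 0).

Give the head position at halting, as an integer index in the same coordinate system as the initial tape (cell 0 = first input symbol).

state=p0 head=0 tape=[c]cca_   (p0,c)→(p1,b,R)
state=p1 head=1 tape=b[c]ca_   (p1,c)→(p2,c,L)
state=p2 head=0 tape=[b]cca_   (p2,b)→(p0,b,R)
state=p0 head=1 tape=b[c]ca_   (p0,c)→(p1,b,R)
state=p1 head=2 tape=bb[c]a_   (p1,c)→(p2,c,L)
state=p2 head=1 tape=b[b]ca_   (p2,b)→(p0,b,R)
state=p0 head=2 tape=bb[c]a_   (p0,c)→(p1,b,R)
state=p1 head=3 tape=bbb[a]_   (p1,a)→(p2,a,R)
state=p2 head=4 tape=bbba[_]
At halt the head is at cell 4.

4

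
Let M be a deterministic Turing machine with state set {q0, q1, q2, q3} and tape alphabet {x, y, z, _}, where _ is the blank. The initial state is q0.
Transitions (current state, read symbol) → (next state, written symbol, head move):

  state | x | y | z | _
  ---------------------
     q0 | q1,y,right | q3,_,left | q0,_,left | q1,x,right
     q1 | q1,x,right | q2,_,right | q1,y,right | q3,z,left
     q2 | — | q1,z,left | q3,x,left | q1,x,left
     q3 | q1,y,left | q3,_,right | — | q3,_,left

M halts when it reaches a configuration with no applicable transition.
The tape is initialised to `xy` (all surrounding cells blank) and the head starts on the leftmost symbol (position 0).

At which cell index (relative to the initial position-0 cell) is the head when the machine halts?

state=q0 head=0 tape=[x]y_   (q0,x)→(q1,y,right)
state=q1 head=1 tape=y[y]_   (q1,y)→(q2,_,right)
state=q2 head=2 tape=y_[_]   (q2,_)→(q1,x,left)
state=q1 head=1 tape=y[_]x   (q1,_)→(q3,z,left)
state=q3 head=0 tape=[y]zx   (q3,y)→(q3,_,right)
state=q3 head=1 tape=_[z]x
At halt the head is at cell 1.

1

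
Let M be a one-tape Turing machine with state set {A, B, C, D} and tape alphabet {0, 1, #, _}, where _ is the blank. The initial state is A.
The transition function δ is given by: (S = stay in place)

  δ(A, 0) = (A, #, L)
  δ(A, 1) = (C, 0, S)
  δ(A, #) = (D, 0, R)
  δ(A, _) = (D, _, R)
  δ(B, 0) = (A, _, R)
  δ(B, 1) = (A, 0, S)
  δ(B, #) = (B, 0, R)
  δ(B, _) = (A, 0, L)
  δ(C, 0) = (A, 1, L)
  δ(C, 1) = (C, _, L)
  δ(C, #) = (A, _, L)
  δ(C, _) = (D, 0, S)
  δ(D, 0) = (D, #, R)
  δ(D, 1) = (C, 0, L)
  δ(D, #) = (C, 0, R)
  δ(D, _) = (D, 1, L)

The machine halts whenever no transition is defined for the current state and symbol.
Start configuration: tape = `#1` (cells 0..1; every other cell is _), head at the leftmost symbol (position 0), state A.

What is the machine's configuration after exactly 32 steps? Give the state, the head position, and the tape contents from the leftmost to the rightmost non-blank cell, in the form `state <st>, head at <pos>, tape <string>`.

state C, head at 0, tape ##00

state=A head=0 tape=__[#]1_   (A,#)→(D,0,R)
state=D head=1 tape=__0[1]_   (D,1)→(C,0,L)
state=C head=0 tape=__[0]0_   (C,0)→(A,1,L)
state=A head=-1 tape=_[_]10_   (A,_)→(D,_,R)
state=D head=0 tape=__[1]0_   (D,1)→(C,0,L)
state=C head=-1 tape=_[_]00_   (C,_)→(D,0,S)
state=D head=-1 tape=_[0]00_   (D,0)→(D,#,R)
state=D head=0 tape=_#[0]0_   (D,0)→(D,#,R)
state=D head=1 tape=_##[0]_   (D,0)→(D,#,R)
state=D head=2 tape=_###[_]   (D,_)→(D,1,L)
state=D head=1 tape=_##[#]1   (D,#)→(C,0,R)
state=C head=2 tape=_##0[1]   (C,1)→(C,_,L)
state=C head=1 tape=_##[0]_   (C,0)→(A,1,L)
state=A head=0 tape=_#[#]1_   (A,#)→(D,0,R)
state=D head=1 tape=_#0[1]_   (D,1)→(C,0,L)
state=C head=0 tape=_#[0]0_   (C,0)→(A,1,L)
state=A head=-1 tape=_[#]10_   (A,#)→(D,0,R)
state=D head=0 tape=_0[1]0_   (D,1)→(C,0,L)
state=C head=-1 tape=_[0]00_   (C,0)→(A,1,L)
state=A head=-2 tape=[_]100_   (A,_)→(D,_,R)
state=D head=-1 tape=_[1]00_   (D,1)→(C,0,L)
state=C head=-2 tape=[_]000_   (C,_)→(D,0,S)
state=D head=-2 tape=[0]000_   (D,0)→(D,#,R)
state=D head=-1 tape=#[0]00_   (D,0)→(D,#,R)
state=D head=0 tape=##[0]0_   (D,0)→(D,#,R)
state=D head=1 tape=###[0]_   (D,0)→(D,#,R)
state=D head=2 tape=####[_]   (D,_)→(D,1,L)
state=D head=1 tape=###[#]1   (D,#)→(C,0,R)
state=C head=2 tape=###0[1]   (C,1)→(C,_,L)
state=C head=1 tape=###[0]_   (C,0)→(A,1,L)
state=A head=0 tape=##[#]1_   (A,#)→(D,0,R)
state=D head=1 tape=##0[1]_   (D,1)→(C,0,L)
state=C head=0 tape=##[0]0_
After 32 steps: state C, head at 0, tape ##00.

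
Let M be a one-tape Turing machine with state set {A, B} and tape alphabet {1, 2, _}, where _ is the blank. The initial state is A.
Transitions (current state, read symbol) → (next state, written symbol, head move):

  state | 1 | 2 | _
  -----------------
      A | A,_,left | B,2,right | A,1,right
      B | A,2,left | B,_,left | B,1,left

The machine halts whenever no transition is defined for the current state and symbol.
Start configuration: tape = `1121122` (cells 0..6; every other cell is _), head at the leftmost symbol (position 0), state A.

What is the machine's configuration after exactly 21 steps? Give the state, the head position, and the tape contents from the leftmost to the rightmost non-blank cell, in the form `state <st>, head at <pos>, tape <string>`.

state=A head=0 tape=___[1]121122   (A,1)→(A,_,left)
state=A head=-1 tape=__[_]_121122   (A,_)→(A,1,right)
state=A head=0 tape=__1[_]121122   (A,_)→(A,1,right)
state=A head=1 tape=__11[1]21122   (A,1)→(A,_,left)
state=A head=0 tape=__1[1]_21122   (A,1)→(A,_,left)
state=A head=-1 tape=__[1]__21122   (A,1)→(A,_,left)
state=A head=-2 tape=_[_]___21122   (A,_)→(A,1,right)
state=A head=-1 tape=_1[_]__21122   (A,_)→(A,1,right)
state=A head=0 tape=_11[_]_21122   (A,_)→(A,1,right)
state=A head=1 tape=_111[_]21122   (A,_)→(A,1,right)
state=A head=2 tape=_1111[2]1122   (A,2)→(B,2,right)
state=B head=3 tape=_11112[1]122   (B,1)→(A,2,left)
state=A head=2 tape=_1111[2]2122   (A,2)→(B,2,right)
state=B head=3 tape=_11112[2]122   (B,2)→(B,_,left)
state=B head=2 tape=_1111[2]_122   (B,2)→(B,_,left)
state=B head=1 tape=_111[1]__122   (B,1)→(A,2,left)
state=A head=0 tape=_11[1]2__122   (A,1)→(A,_,left)
state=A head=-1 tape=_1[1]_2__122   (A,1)→(A,_,left)
state=A head=-2 tape=_[1]__2__122   (A,1)→(A,_,left)
state=A head=-3 tape=[_]___2__122   (A,_)→(A,1,right)
state=A head=-2 tape=1[_]__2__122   (A,_)→(A,1,right)
state=A head=-1 tape=11[_]_2__122
After 21 steps: state A, head at -1, tape 11__2__122.

state A, head at -1, tape 11__2__122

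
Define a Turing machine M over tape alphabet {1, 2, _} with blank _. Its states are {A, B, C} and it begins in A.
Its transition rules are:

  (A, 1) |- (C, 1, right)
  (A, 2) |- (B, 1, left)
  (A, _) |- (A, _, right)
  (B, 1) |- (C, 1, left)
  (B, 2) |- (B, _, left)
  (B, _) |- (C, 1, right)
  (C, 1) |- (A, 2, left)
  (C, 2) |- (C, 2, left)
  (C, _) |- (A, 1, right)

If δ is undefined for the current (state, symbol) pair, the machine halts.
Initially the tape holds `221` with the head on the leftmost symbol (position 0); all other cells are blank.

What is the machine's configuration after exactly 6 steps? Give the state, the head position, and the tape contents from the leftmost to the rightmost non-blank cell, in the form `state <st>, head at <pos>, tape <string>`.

state=A head=0 tape=__[2]21   (A,2)→(B,1,left)
state=B head=-1 tape=_[_]121   (B,_)→(C,1,right)
state=C head=0 tape=_1[1]21   (C,1)→(A,2,left)
state=A head=-1 tape=_[1]221   (A,1)→(C,1,right)
state=C head=0 tape=_1[2]21   (C,2)→(C,2,left)
state=C head=-1 tape=_[1]221   (C,1)→(A,2,left)
state=A head=-2 tape=[_]2221
After 6 steps: state A, head at -2, tape 2221.

state A, head at -2, tape 2221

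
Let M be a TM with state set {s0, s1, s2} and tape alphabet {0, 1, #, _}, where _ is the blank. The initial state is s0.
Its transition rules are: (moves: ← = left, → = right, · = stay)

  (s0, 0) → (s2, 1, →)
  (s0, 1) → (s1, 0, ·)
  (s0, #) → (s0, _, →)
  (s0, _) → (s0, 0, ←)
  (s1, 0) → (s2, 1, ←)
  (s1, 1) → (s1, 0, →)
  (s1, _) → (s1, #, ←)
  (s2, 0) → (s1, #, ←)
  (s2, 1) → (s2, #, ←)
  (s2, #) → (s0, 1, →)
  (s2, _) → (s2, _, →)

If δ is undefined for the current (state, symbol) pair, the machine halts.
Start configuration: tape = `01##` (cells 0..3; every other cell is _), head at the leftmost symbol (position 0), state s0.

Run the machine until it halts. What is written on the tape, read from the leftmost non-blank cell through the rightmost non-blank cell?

10#00

s0 | _[0]1##_   read 0 → write 1, move →, go to s2
s2 | _1[1]##_   read 1 → write #, move ←, go to s2
s2 | _[1]###_   read 1 → write #, move ←, go to s2
s2 | [_]####_   read _ → write _, move →, go to s2
s2 | _[#]###_   read # → write 1, move →, go to s0
s0 | _1[#]##_   read # → write _, move →, go to s0
s0 | _1_[#]#_   read # → write _, move →, go to s0
s0 | _1__[#]_   read # → write _, move →, go to s0
s0 | _1___[_]   read _ → write 0, move ←, go to s0
s0 | _1__[_]0   read _ → write 0, move ←, go to s0
s0 | _1_[_]00   read _ → write 0, move ←, go to s0
s0 | _1[_]000   read _ → write 0, move ←, go to s0
s0 | _[1]0000   read 1 → write 0, move ·, go to s1
s1 | _[0]0000   read 0 → write 1, move ←, go to s2
s2 | [_]10000   read _ → write _, move →, go to s2
s2 | _[1]0000   read 1 → write #, move ←, go to s2
s2 | [_]#0000   read _ → write _, move →, go to s2
s2 | _[#]0000   read # → write 1, move →, go to s0
s0 | _1[0]000   read 0 → write 1, move →, go to s2
s2 | _11[0]00   read 0 → write #, move ←, go to s1
s1 | _1[1]#00   read 1 → write 0, move →, go to s1
s1 | _10[#]00
The non-blank tape span at halt is 10#00.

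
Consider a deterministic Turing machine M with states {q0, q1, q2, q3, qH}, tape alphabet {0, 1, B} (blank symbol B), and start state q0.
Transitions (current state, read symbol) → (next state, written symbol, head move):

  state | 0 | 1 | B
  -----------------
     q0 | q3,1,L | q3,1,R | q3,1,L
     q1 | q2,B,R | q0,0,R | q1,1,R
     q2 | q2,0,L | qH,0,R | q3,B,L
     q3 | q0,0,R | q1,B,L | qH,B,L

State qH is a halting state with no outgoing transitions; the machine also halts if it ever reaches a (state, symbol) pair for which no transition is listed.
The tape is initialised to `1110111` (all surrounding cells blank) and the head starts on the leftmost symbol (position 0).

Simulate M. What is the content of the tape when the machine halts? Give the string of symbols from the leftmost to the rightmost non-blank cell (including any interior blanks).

0010001

state=q0 head=0 tape=[1]110111B   (q0,1)→(q3,1,R)
state=q3 head=1 tape=1[1]10111B   (q3,1)→(q1,B,L)
state=q1 head=0 tape=[1]B10111B   (q1,1)→(q0,0,R)
state=q0 head=1 tape=0[B]10111B   (q0,B)→(q3,1,L)
state=q3 head=0 tape=[0]110111B   (q3,0)→(q0,0,R)
state=q0 head=1 tape=0[1]10111B   (q0,1)→(q3,1,R)
state=q3 head=2 tape=01[1]0111B   (q3,1)→(q1,B,L)
state=q1 head=1 tape=0[1]B0111B   (q1,1)→(q0,0,R)
state=q0 head=2 tape=00[B]0111B   (q0,B)→(q3,1,L)
state=q3 head=1 tape=0[0]10111B   (q3,0)→(q0,0,R)
state=q0 head=2 tape=00[1]0111B   (q0,1)→(q3,1,R)
state=q3 head=3 tape=001[0]111B   (q3,0)→(q0,0,R)
state=q0 head=4 tape=0010[1]11B   (q0,1)→(q3,1,R)
state=q3 head=5 tape=00101[1]1B   (q3,1)→(q1,B,L)
state=q1 head=4 tape=0010[1]B1B   (q1,1)→(q0,0,R)
state=q0 head=5 tape=00100[B]1B   (q0,B)→(q3,1,L)
state=q3 head=4 tape=0010[0]11B   (q3,0)→(q0,0,R)
state=q0 head=5 tape=00100[1]1B   (q0,1)→(q3,1,R)
state=q3 head=6 tape=001001[1]B   (q3,1)→(q1,B,L)
state=q1 head=5 tape=00100[1]BB   (q1,1)→(q0,0,R)
state=q0 head=6 tape=001000[B]B   (q0,B)→(q3,1,L)
state=q3 head=5 tape=00100[0]1B   (q3,0)→(q0,0,R)
state=q0 head=6 tape=001000[1]B   (q0,1)→(q3,1,R)
state=q3 head=7 tape=0010001[B]   (q3,B)→(qH,B,L)
state=qH head=6 tape=001000[1]B
The non-blank tape span at halt is 0010001.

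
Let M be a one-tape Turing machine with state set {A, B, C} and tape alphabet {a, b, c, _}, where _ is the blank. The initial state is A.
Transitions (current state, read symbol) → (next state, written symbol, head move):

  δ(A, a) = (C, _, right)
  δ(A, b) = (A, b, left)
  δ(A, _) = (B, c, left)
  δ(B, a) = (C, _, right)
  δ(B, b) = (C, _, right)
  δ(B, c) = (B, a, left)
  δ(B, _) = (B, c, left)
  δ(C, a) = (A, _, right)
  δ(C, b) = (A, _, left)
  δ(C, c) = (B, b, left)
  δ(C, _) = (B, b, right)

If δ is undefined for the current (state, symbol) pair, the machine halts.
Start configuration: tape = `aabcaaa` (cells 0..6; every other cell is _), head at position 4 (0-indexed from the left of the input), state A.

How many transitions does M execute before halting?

14

A | aabc[a]aa__   read a → write _, move right, go to C
C | aabc_[a]a__   read a → write _, move right, go to A
A | aabc__[a]__   read a → write _, move right, go to C
C | aabc___[_]_   read _ → write b, move right, go to B
B | aabc___b[_]   read _ → write c, move left, go to B
B | aabc___[b]c   read b → write _, move right, go to C
C | aabc____[c]   read c → write b, move left, go to B
B | aabc___[_]b   read _ → write c, move left, go to B
B | aabc__[_]cb   read _ → write c, move left, go to B
B | aabc_[_]ccb   read _ → write c, move left, go to B
B | aabc[_]cccb   read _ → write c, move left, go to B
B | aab[c]ccccb   read c → write a, move left, go to B
B | aa[b]accccb   read b → write _, move right, go to C
C | aa_[a]ccccb   read a → write _, move right, go to A
A | aa__[c]cccb
M halts after 14 transitions.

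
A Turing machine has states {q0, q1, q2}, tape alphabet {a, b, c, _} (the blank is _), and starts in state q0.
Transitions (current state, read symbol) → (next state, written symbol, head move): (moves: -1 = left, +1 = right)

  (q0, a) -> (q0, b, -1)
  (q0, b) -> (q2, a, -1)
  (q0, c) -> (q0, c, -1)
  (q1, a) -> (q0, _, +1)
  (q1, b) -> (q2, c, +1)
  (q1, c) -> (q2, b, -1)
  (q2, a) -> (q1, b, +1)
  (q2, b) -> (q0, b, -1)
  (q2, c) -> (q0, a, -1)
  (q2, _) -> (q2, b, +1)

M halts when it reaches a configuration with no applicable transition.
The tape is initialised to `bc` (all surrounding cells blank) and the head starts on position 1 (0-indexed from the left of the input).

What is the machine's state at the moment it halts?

q0 | ___b[c]   read c → write c, move -1, go to q0
q0 | ___[b]c   read b → write a, move -1, go to q2
q2 | __[_]ac   read _ → write b, move +1, go to q2
q2 | __b[a]c   read a → write b, move +1, go to q1
q1 | __bb[c]   read c → write b, move -1, go to q2
q2 | __b[b]b   read b → write b, move -1, go to q0
q0 | __[b]bb   read b → write a, move -1, go to q2
q2 | _[_]abb   read _ → write b, move +1, go to q2
q2 | _b[a]bb   read a → write b, move +1, go to q1
q1 | _bb[b]b   read b → write c, move +1, go to q2
q2 | _bbc[b]   read b → write b, move -1, go to q0
q0 | _bb[c]b   read c → write c, move -1, go to q0
q0 | _b[b]cb   read b → write a, move -1, go to q2
q2 | _[b]acb   read b → write b, move -1, go to q0
q0 | [_]bacb
No transition is defined for (q0, _); M halts in state q0.

q0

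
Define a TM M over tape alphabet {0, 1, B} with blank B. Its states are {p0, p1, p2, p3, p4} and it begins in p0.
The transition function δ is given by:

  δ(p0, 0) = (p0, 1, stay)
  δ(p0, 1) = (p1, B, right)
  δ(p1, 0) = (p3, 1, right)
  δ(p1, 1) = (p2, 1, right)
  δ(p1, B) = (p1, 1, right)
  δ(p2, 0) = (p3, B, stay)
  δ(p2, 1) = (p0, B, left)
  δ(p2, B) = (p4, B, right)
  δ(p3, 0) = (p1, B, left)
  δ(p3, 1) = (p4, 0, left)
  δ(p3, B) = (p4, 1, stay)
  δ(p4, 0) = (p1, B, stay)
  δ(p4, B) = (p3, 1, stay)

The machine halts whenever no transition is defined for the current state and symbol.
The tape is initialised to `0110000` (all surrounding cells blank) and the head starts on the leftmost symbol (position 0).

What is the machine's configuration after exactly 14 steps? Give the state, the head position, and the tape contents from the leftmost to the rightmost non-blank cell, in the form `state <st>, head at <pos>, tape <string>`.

state=p0 head=0 tape=[0]110000B   (p0,0)→(p0,1,stay)
state=p0 head=0 tape=[1]110000B   (p0,1)→(p1,B,right)
state=p1 head=1 tape=B[1]10000B   (p1,1)→(p2,1,right)
state=p2 head=2 tape=B1[1]0000B   (p2,1)→(p0,B,left)
state=p0 head=1 tape=B[1]B0000B   (p0,1)→(p1,B,right)
state=p1 head=2 tape=BB[B]0000B   (p1,B)→(p1,1,right)
state=p1 head=3 tape=BB1[0]000B   (p1,0)→(p3,1,right)
state=p3 head=4 tape=BB11[0]00B   (p3,0)→(p1,B,left)
state=p1 head=3 tape=BB1[1]B00B   (p1,1)→(p2,1,right)
state=p2 head=4 tape=BB11[B]00B   (p2,B)→(p4,B,right)
state=p4 head=5 tape=BB11B[0]0B   (p4,0)→(p1,B,stay)
state=p1 head=5 tape=BB11B[B]0B   (p1,B)→(p1,1,right)
state=p1 head=6 tape=BB11B1[0]B   (p1,0)→(p3,1,right)
state=p3 head=7 tape=BB11B11[B]   (p3,B)→(p4,1,stay)
state=p4 head=7 tape=BB11B11[1]
After 14 steps: state p4, head at 7, tape 11B111.

state p4, head at 7, tape 11B111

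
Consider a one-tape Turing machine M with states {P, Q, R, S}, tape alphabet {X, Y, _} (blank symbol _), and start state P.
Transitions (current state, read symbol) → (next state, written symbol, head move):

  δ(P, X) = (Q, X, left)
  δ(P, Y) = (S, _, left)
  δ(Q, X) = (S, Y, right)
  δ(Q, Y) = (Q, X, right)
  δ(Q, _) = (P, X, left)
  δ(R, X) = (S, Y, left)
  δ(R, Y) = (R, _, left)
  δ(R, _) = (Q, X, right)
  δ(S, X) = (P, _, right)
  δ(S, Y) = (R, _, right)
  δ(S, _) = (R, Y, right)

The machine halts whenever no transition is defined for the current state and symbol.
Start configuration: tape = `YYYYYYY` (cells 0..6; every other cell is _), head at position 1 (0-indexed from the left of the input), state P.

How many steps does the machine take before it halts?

P | Y[Y]YYYYY_   read Y → write _, move left, go to S
S | [Y]_YYYYY_   read Y → write _, move right, go to R
R | _[_]YYYYY_   read _ → write X, move right, go to Q
Q | _X[Y]YYYY_   read Y → write X, move right, go to Q
Q | _XX[Y]YYY_   read Y → write X, move right, go to Q
Q | _XXX[Y]YY_   read Y → write X, move right, go to Q
Q | _XXXX[Y]Y_   read Y → write X, move right, go to Q
Q | _XXXXX[Y]_   read Y → write X, move right, go to Q
Q | _XXXXXX[_]   read _ → write X, move left, go to P
P | _XXXXX[X]X   read X → write X, move left, go to Q
Q | _XXXX[X]XX   read X → write Y, move right, go to S
S | _XXXXY[X]X   read X → write _, move right, go to P
P | _XXXXY_[X]   read X → write X, move left, go to Q
Q | _XXXXY[_]X   read _ → write X, move left, go to P
P | _XXXX[Y]XX   read Y → write _, move left, go to S
S | _XXX[X]_XX   read X → write _, move right, go to P
P | _XXX_[_]XX
M halts after 16 transitions.

16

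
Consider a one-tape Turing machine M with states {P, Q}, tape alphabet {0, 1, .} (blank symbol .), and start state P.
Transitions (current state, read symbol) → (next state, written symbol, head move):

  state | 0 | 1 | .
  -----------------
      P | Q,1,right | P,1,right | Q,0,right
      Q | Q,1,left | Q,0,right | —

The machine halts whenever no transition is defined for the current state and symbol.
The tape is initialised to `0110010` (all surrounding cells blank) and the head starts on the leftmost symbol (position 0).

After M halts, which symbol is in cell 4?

1

state=P head=0 tape=.[0]110010   (P,0)→(Q,1,right)
state=Q head=1 tape=.1[1]10010   (Q,1)→(Q,0,right)
state=Q head=2 tape=.10[1]0010   (Q,1)→(Q,0,right)
state=Q head=3 tape=.100[0]010   (Q,0)→(Q,1,left)
state=Q head=2 tape=.10[0]1010   (Q,0)→(Q,1,left)
state=Q head=1 tape=.1[0]11010   (Q,0)→(Q,1,left)
state=Q head=0 tape=.[1]111010   (Q,1)→(Q,0,right)
state=Q head=1 tape=.0[1]11010   (Q,1)→(Q,0,right)
state=Q head=2 tape=.00[1]1010   (Q,1)→(Q,0,right)
state=Q head=3 tape=.000[1]010   (Q,1)→(Q,0,right)
state=Q head=4 tape=.0000[0]10   (Q,0)→(Q,1,left)
state=Q head=3 tape=.000[0]110   (Q,0)→(Q,1,left)
state=Q head=2 tape=.00[0]1110   (Q,0)→(Q,1,left)
state=Q head=1 tape=.0[0]11110   (Q,0)→(Q,1,left)
state=Q head=0 tape=.[0]111110   (Q,0)→(Q,1,left)
state=Q head=-1 tape=[.]1111110
Cell 4 holds 1 when M halts.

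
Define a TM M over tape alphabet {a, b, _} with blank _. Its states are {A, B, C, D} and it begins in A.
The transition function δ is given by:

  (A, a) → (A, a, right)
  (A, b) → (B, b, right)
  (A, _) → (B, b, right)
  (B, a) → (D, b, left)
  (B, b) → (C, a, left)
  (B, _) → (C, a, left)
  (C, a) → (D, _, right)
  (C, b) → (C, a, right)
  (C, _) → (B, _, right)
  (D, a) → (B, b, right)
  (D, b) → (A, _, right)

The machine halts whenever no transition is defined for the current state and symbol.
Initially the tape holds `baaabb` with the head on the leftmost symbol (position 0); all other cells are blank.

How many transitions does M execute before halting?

A | [b]aaabb___   read b → write b, move right, go to B
B | b[a]aabb___   read a → write b, move left, go to D
D | [b]baabb___   read b → write _, move right, go to A
A | _[b]aabb___   read b → write b, move right, go to B
B | _b[a]abb___   read a → write b, move left, go to D
D | _[b]babb___   read b → write _, move right, go to A
A | __[b]abb___   read b → write b, move right, go to B
B | __b[a]bb___   read a → write b, move left, go to D
D | __[b]bbb___   read b → write _, move right, go to A
A | ___[b]bb___   read b → write b, move right, go to B
B | ___b[b]b___   read b → write a, move left, go to C
C | ___[b]ab___   read b → write a, move right, go to C
C | ___a[a]b___   read a → write _, move right, go to D
D | ___a_[b]___   read b → write _, move right, go to A
A | ___a__[_]__   read _ → write b, move right, go to B
B | ___a__b[_]_   read _ → write a, move left, go to C
C | ___a__[b]a_   read b → write a, move right, go to C
C | ___a__a[a]_   read a → write _, move right, go to D
D | ___a__a_[_]
M halts after 18 transitions.

18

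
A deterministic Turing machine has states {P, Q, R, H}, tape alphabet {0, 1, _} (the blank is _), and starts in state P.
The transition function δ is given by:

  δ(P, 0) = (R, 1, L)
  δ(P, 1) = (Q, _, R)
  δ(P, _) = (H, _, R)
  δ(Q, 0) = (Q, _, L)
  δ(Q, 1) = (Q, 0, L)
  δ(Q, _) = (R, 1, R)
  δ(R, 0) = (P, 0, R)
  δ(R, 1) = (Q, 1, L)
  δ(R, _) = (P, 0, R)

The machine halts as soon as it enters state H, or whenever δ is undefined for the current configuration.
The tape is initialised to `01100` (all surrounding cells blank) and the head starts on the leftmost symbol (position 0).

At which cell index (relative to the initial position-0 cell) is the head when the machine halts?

P | _[0]1100____   read 0 → write 1, move L, go to R
R | [_]11100____   read _ → write 0, move R, go to P
P | 0[1]1100____   read 1 → write _, move R, go to Q
Q | 0_[1]100____   read 1 → write 0, move L, go to Q
Q | 0[_]0100____   read _ → write 1, move R, go to R
R | 01[0]100____   read 0 → write 0, move R, go to P
P | 010[1]00____   read 1 → write _, move R, go to Q
Q | 010_[0]0____   read 0 → write _, move L, go to Q
Q | 010[_]_0____   read _ → write 1, move R, go to R
R | 0101[_]0____   read _ → write 0, move R, go to P
P | 01010[0]____   read 0 → write 1, move L, go to R
R | 0101[0]1____   read 0 → write 0, move R, go to P
P | 01010[1]____   read 1 → write _, move R, go to Q
Q | 01010_[_]___   read _ → write 1, move R, go to R
R | 01010_1[_]__   read _ → write 0, move R, go to P
P | 01010_10[_]_   read _ → write _, move R, go to H
H | 01010_10_[_]
At halt the head is at cell 8.

8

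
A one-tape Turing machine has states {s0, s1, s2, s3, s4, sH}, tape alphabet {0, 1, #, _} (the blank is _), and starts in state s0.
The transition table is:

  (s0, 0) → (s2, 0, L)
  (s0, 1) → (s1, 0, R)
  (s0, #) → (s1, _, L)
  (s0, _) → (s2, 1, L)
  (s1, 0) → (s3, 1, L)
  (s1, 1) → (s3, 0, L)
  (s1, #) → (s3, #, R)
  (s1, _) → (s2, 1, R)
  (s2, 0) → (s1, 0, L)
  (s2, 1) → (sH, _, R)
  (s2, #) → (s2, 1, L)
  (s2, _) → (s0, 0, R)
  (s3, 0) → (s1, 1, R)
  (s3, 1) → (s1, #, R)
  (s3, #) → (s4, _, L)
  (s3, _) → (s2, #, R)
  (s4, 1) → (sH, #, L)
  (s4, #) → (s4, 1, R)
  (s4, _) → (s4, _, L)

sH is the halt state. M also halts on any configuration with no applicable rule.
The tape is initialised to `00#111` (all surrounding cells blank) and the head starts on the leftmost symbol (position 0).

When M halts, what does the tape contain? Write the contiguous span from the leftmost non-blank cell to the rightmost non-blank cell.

s0 | ____[0]0#111   read 0 → write 0, move L, go to s2
s2 | ___[_]00#111   read _ → write 0, move R, go to s0
s0 | ___0[0]0#111   read 0 → write 0, move L, go to s2
s2 | ___[0]00#111   read 0 → write 0, move L, go to s1
s1 | __[_]000#111   read _ → write 1, move R, go to s2
s2 | __1[0]00#111   read 0 → write 0, move L, go to s1
s1 | __[1]000#111   read 1 → write 0, move L, go to s3
s3 | _[_]0000#111   read _ → write #, move R, go to s2
s2 | _#[0]000#111   read 0 → write 0, move L, go to s1
s1 | _[#]0000#111   read # → write #, move R, go to s3
s3 | _#[0]000#111   read 0 → write 1, move R, go to s1
s1 | _#1[0]00#111   read 0 → write 1, move L, go to s3
s3 | _#[1]100#111   read 1 → write #, move R, go to s1
s1 | _##[1]00#111   read 1 → write 0, move L, go to s3
s3 | _#[#]000#111   read # → write _, move L, go to s4
s4 | _[#]_000#111   read # → write 1, move R, go to s4
s4 | _1[_]000#111   read _ → write _, move L, go to s4
s4 | _[1]_000#111   read 1 → write #, move L, go to sH
sH | [_]#_000#111
The non-blank tape span at halt is #_000#111.

#_000#111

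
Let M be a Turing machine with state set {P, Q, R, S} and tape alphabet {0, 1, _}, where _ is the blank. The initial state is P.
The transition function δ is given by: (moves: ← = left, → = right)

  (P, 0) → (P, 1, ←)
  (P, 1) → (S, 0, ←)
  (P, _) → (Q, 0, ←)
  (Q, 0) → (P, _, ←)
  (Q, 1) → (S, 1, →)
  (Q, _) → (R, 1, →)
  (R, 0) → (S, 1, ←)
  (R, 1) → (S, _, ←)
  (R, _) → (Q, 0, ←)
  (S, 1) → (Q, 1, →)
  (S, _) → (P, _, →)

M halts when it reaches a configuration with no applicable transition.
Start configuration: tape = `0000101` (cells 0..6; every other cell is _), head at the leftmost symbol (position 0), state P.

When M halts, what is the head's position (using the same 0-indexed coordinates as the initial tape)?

0

state=P head=0 tape=____[0]000101   (P,0)→(P,1,←)
state=P head=-1 tape=___[_]1000101   (P,_)→(Q,0,←)
state=Q head=-2 tape=__[_]01000101   (Q,_)→(R,1,→)
state=R head=-1 tape=__1[0]1000101   (R,0)→(S,1,←)
state=S head=-2 tape=__[1]11000101   (S,1)→(Q,1,→)
state=Q head=-1 tape=__1[1]1000101   (Q,1)→(S,1,→)
state=S head=0 tape=__11[1]000101   (S,1)→(Q,1,→)
state=Q head=1 tape=__111[0]00101   (Q,0)→(P,_,←)
state=P head=0 tape=__11[1]_00101   (P,1)→(S,0,←)
state=S head=-1 tape=__1[1]0_00101   (S,1)→(Q,1,→)
state=Q head=0 tape=__11[0]_00101   (Q,0)→(P,_,←)
state=P head=-1 tape=__1[1]__00101   (P,1)→(S,0,←)
state=S head=-2 tape=__[1]0__00101   (S,1)→(Q,1,→)
state=Q head=-1 tape=__1[0]__00101   (Q,0)→(P,_,←)
state=P head=-2 tape=__[1]___00101   (P,1)→(S,0,←)
state=S head=-3 tape=_[_]0___00101   (S,_)→(P,_,→)
state=P head=-2 tape=__[0]___00101   (P,0)→(P,1,←)
state=P head=-3 tape=_[_]1___00101   (P,_)→(Q,0,←)
state=Q head=-4 tape=[_]01___00101   (Q,_)→(R,1,→)
state=R head=-3 tape=1[0]1___00101   (R,0)→(S,1,←)
state=S head=-4 tape=[1]11___00101   (S,1)→(Q,1,→)
state=Q head=-3 tape=1[1]1___00101   (Q,1)→(S,1,→)
state=S head=-2 tape=11[1]___00101   (S,1)→(Q,1,→)
state=Q head=-1 tape=111[_]__00101   (Q,_)→(R,1,→)
state=R head=0 tape=1111[_]_00101   (R,_)→(Q,0,←)
state=Q head=-1 tape=111[1]0_00101   (Q,1)→(S,1,→)
state=S head=0 tape=1111[0]_00101
At halt the head is at cell 0.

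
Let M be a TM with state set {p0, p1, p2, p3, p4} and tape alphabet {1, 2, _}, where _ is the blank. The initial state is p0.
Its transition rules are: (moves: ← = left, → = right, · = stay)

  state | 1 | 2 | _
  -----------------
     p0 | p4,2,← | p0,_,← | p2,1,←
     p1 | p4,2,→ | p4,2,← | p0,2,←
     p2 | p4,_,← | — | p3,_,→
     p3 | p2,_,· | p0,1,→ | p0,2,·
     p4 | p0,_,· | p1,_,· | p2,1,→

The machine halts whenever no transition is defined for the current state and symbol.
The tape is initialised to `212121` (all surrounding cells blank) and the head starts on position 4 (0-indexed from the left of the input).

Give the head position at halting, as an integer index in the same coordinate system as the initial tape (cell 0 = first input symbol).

p0 | __2121[2]1   read 2 → write _, move ←, go to p0
p0 | __212[1]_1   read 1 → write 2, move ←, go to p4
p4 | __21[2]2_1   read 2 → write _, move ·, go to p1
p1 | __21[_]2_1   read _ → write 2, move ←, go to p0
p0 | __2[1]22_1   read 1 → write 2, move ←, go to p4
p4 | __[2]222_1   read 2 → write _, move ·, go to p1
p1 | __[_]222_1   read _ → write 2, move ←, go to p0
p0 | _[_]2222_1   read _ → write 1, move ←, go to p2
p2 | [_]12222_1   read _ → write _, move →, go to p3
p3 | _[1]2222_1   read 1 → write _, move ·, go to p2
p2 | _[_]2222_1   read _ → write _, move →, go to p3
p3 | __[2]222_1   read 2 → write 1, move →, go to p0
p0 | __1[2]22_1   read 2 → write _, move ←, go to p0
p0 | __[1]_22_1   read 1 → write 2, move ←, go to p4
p4 | _[_]2_22_1   read _ → write 1, move →, go to p2
p2 | _1[2]_22_1
At halt the head is at cell 0.

0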